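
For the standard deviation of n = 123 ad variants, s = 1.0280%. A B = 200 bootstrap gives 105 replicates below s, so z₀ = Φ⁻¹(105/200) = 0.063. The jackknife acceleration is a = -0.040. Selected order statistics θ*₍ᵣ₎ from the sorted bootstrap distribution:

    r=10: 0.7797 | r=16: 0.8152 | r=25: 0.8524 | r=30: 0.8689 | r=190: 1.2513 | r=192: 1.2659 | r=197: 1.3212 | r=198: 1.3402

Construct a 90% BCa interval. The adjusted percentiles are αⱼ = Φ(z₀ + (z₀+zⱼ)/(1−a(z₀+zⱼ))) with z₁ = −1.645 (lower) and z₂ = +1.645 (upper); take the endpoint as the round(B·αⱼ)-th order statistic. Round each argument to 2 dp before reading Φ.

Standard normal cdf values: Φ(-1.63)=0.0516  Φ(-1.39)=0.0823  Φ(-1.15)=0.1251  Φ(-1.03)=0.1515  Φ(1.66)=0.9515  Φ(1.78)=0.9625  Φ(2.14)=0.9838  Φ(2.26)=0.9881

(0.7797, 1.2513)

Lower: z₀ + z₁ = 0.063 + (-1.645) = -1.582; 1 − a(z₀+z₁) = 1 − (-0.040)(-1.582) = 0.9367; argument = 0.063 + (-1.582)/0.9367 = -1.6259 → -1.63.
α₁ = Φ(-1.63) = 0.0516; rank = round(200 × 0.0516) = 10; θ*₍10₎ = 0.7797.
Upper: z₀ + z₂ = 1.708; 1 − a(z₀+z₂) = 1.0683; argument = 1.6618 → 1.66; α₂ = 0.9515; rank = 190; θ*₍190₎ = 1.2513.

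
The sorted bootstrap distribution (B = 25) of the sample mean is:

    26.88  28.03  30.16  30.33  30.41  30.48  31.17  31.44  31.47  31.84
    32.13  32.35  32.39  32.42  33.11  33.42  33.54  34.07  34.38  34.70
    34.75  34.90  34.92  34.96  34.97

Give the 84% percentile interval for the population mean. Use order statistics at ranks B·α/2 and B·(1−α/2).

α = 0.16; lower rank = 25 × 0.080 = 2; upper rank = 25 × 0.920 = 23.
The 2nd smallest replicate is 28.03; the 23rd is 34.92.

(28.03, 34.92)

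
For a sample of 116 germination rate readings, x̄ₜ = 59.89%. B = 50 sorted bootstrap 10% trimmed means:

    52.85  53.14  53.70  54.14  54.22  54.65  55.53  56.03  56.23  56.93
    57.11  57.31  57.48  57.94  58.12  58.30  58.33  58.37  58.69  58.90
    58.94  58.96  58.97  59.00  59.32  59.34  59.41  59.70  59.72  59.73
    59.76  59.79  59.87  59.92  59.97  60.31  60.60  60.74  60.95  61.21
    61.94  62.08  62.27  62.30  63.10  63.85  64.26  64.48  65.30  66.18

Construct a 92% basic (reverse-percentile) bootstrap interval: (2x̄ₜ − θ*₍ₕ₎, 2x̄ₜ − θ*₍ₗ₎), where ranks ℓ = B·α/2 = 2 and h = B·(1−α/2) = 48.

(55.30, 66.64)

Percentile endpoints at ranks 2 and 48: θ*₍2₎ = 53.14, θ*₍48₎ = 64.48.
Basic interval reflects these around x̄ₜ:
  lower = 2 × 59.89 − 64.48 = 55.30
  upper = 2 × 59.89 − 53.14 = 66.64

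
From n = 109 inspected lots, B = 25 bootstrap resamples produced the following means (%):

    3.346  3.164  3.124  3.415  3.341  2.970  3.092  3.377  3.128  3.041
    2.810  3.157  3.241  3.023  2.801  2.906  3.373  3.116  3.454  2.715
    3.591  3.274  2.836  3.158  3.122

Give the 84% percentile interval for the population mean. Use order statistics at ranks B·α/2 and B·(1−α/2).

(2.801, 3.415)

Sorted replicates: 2.715, 2.801, 2.810, 2.836, 2.906, 2.970, 3.023, 3.041, 3.092, 3.116, 3.122, 3.124, 3.128, 3.157, 3.158, 3.164, 3.241, 3.274, 3.341, 3.346, 3.373, 3.377, 3.415, 3.454, 3.591
α = 0.16; lower rank = 25 × 0.080 = 2; upper rank = 25 × 0.920 = 23.
The 2nd smallest replicate is 2.801; the 23rd is 3.415.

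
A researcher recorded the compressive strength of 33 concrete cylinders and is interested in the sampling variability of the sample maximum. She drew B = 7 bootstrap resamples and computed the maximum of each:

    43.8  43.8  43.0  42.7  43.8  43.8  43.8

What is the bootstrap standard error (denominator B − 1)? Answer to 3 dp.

Bootstrap SE is the standard deviation of the 7 replicate maximums.
Mean of replicates: (43.8 + 43.8 + 43.0 + 42.7 + 43.8 + 43.8 + 43.8) / 7 = 304.7000 / 7 = 43.5286
Sum of squared deviations: (+0.2714)² + (+0.2714)² + (−0.5286)² + (−0.8286)² + (+0.2714)² + (+0.2714)² + (+0.2714)² = 1.3343
Variance = 1.3343 / 6 = 0.2224
SE* = √0.2224

SE* = 0.472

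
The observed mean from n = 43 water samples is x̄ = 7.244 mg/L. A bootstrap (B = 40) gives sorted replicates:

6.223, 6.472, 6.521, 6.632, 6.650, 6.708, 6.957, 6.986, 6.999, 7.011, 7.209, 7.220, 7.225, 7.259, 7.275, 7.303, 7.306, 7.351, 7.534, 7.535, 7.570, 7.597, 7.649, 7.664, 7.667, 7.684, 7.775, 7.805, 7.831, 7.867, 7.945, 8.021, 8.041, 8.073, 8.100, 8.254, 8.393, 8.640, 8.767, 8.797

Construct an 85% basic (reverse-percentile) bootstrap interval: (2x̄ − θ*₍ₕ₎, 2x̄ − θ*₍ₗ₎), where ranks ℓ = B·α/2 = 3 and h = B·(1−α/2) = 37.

(6.095, 7.967)

Percentile endpoints at ranks 3 and 37: θ*₍3₎ = 6.521, θ*₍37₎ = 8.393.
Basic interval reflects these around x̄:
  lower = 2 × 7.244 − 8.393 = 6.095
  upper = 2 × 7.244 − 6.521 = 7.967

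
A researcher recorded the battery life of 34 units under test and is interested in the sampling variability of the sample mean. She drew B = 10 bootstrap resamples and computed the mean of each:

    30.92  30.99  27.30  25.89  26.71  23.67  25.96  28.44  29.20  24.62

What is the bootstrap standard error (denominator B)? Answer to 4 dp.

SE* = 2.3680

Bootstrap SE is the standard deviation of the 10 replicate means.
Mean of replicates: (30.92 + 30.99 + 27.30 + 25.89 + 26.71 + 23.67 + 25.96 + 28.44 + 29.20 + 24.62) / 10 = 273.70000 / 10 = 27.37000
Sum of squared deviations: (+3.55000)² + (+3.62000)² + (−0.07000)² + (−1.48000)² + (−0.66000)² + (−3.70000)² + (−1.41000)² + (+1.07000)² + (+1.83000)² + (−2.75000)² = 56.07220
Variance = 56.07220 / 10 = 5.60722
SE* = √5.60722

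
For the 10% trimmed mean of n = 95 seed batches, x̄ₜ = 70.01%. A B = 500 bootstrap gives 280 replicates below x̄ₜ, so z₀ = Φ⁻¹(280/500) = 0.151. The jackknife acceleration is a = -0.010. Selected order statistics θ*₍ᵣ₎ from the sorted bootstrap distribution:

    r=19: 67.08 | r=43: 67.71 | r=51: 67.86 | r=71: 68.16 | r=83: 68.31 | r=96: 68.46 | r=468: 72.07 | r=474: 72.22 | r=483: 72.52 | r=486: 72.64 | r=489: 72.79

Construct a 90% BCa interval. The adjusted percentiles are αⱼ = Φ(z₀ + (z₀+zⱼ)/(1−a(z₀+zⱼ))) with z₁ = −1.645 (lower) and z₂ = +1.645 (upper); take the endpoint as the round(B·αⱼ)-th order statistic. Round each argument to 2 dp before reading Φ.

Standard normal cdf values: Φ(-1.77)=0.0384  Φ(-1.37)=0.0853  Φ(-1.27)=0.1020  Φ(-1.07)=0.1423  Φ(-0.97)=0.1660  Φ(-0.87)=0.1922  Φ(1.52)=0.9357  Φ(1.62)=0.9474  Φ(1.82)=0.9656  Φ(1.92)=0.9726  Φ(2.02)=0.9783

(67.71, 72.64)

Lower: z₀ + z₁ = 0.151 + (-1.645) = -1.494; 1 − a(z₀+z₁) = 1 − (-0.010)(-1.494) = 0.9851; argument = 0.151 + (-1.494)/0.9851 = -1.3657 → -1.37.
α₁ = Φ(-1.37) = 0.0853; rank = round(500 × 0.0853) = 43; θ*₍43₎ = 67.71.
Upper: z₀ + z₂ = 1.796; 1 − a(z₀+z₂) = 1.0180; argument = 1.9153 → 1.92; α₂ = 0.9726; rank = 486; θ*₍486₎ = 72.64.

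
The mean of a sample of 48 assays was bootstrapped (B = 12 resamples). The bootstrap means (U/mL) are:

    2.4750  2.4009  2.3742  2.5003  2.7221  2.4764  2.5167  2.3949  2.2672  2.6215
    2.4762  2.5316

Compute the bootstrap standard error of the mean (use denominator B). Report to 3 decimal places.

Bootstrap SE is the standard deviation of the 12 replicate means.
Mean of replicates: (2.4750 + 2.4009 + 2.3742 + 2.5003 + 2.7221 + 2.4764 + 2.5167 + 2.3949 + 2.2672 + 2.6215 + 2.4762 + 2.5316) / 12 = 29.75700 / 12 = 2.47975
Sum of squared deviations: (−0.00475)² + (−0.07885)² + (−0.10555)² + (+0.02055)² + (+0.24235)² + (−0.00335)² + (+0.03695)² + (−0.08485)² + (−0.21255)² + (+0.14175)² + (−0.00355)² + (+0.05185)² = 0.15308
Variance = 0.15308 / 12 = 0.01276
SE* = √0.01276

SE* = 0.113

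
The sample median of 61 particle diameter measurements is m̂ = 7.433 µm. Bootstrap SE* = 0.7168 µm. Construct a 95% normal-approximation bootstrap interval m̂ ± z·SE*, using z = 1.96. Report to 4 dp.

Margin = 1.96 × 0.7168 = 1.40493
Interval: 7.433 ± 1.40493

(6.0281, 8.8379)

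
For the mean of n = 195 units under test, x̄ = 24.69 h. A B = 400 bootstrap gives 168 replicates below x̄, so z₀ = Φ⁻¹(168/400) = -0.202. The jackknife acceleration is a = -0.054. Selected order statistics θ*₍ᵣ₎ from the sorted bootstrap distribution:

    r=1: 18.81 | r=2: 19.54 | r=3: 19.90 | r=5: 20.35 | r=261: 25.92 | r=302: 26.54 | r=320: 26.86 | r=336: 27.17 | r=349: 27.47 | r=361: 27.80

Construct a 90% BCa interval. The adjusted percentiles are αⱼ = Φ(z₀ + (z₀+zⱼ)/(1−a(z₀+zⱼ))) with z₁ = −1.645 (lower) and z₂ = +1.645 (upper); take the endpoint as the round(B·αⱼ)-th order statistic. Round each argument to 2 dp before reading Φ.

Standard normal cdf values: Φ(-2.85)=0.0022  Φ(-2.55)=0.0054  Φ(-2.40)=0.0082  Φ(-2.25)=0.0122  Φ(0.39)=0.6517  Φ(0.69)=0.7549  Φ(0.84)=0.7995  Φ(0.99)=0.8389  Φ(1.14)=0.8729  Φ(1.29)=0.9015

(20.35, 27.47)

Lower: z₀ + z₁ = -0.202 + (-1.645) = -1.847; 1 − a(z₀+z₁) = 1 − (-0.054)(-1.847) = 0.9003; argument = -0.202 + (-1.847)/0.9003 = -2.2536 → -2.25.
α₁ = Φ(-2.25) = 0.0122; rank = round(400 × 0.0122) = 5; θ*₍5₎ = 20.35.
Upper: z₀ + z₂ = 1.443; 1 − a(z₀+z₂) = 1.0779; argument = 1.1367 → 1.14; α₂ = 0.8729; rank = 349; θ*₍349₎ = 27.47.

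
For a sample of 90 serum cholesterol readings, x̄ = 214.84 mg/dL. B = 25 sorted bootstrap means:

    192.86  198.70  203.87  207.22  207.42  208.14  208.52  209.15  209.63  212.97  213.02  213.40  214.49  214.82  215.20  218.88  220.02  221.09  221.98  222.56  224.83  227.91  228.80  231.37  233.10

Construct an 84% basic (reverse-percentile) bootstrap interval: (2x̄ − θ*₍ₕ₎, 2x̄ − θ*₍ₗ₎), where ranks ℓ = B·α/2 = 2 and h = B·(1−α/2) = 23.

Percentile endpoints at ranks 2 and 23: θ*₍2₎ = 198.70, θ*₍23₎ = 228.80.
Basic interval reflects these around x̄:
  lower = 2 × 214.84 − 228.80 = 200.88
  upper = 2 × 214.84 − 198.70 = 230.98

(200.88, 230.98)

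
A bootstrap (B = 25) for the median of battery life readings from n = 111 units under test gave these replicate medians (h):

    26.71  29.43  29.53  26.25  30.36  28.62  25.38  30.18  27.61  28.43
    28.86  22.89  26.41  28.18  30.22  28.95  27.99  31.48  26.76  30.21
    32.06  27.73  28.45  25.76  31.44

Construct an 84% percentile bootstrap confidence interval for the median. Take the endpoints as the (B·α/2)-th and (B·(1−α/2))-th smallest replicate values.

(25.38, 31.44)

Sorted replicates: 22.89, 25.38, 25.76, 26.25, 26.41, 26.71, 26.76, 27.61, 27.73, 27.99, 28.18, 28.43, 28.45, 28.62, 28.86, 28.95, 29.43, 29.53, 30.18, 30.21, 30.22, 30.36, 31.44, 31.48, 32.06
α = 0.16; lower rank = 25 × 0.080 = 2; upper rank = 25 × 0.920 = 23.
The 2nd smallest replicate is 25.38; the 23rd is 31.44.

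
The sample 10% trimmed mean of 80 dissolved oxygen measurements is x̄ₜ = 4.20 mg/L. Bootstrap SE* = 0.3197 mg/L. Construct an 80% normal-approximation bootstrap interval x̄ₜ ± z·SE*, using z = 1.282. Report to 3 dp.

Margin = 1.282 × 0.3197 = 0.4099
Interval: 4.20 ± 0.4099

(3.790, 4.610)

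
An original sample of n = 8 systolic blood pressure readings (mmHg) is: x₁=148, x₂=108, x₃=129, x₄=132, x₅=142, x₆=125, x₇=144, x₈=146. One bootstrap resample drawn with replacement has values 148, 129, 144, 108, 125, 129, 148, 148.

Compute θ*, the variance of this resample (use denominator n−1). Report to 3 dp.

Mean = 134.8750; sum of squared deviations = 1488.8750
s² = 1488.8750 / 7 = 212.6964

θ* = 212.696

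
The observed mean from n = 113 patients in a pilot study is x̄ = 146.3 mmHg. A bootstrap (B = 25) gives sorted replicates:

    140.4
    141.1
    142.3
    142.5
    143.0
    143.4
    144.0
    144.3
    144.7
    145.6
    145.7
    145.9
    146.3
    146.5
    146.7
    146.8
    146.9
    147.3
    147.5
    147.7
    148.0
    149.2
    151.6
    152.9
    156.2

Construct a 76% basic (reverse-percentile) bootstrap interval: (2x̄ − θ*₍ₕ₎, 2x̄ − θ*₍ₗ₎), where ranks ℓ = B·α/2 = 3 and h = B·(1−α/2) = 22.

(143.4, 150.3)

Percentile endpoints at ranks 3 and 22: θ*₍3₎ = 142.3, θ*₍22₎ = 149.2.
Basic interval reflects these around x̄:
  lower = 2 × 146.3 − 149.2 = 143.4
  upper = 2 × 146.3 − 142.3 = 150.3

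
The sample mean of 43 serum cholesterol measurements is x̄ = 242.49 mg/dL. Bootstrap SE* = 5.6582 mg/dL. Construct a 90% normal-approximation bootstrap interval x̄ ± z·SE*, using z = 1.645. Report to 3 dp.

Margin = 1.645 × 5.6582 = 9.3077
Interval: 242.49 ± 9.3077

(233.182, 251.798)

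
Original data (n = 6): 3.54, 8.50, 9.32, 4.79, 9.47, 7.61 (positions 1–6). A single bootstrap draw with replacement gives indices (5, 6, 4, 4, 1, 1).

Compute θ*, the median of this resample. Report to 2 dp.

θ* = 4.79

Resample values: 9.47, 7.61, 4.79, 4.79, 3.54, 3.54.
Sorted: 3.54, 3.54, 4.79, 4.79, 7.61, 9.47
Median = average of the two middle values = 4.79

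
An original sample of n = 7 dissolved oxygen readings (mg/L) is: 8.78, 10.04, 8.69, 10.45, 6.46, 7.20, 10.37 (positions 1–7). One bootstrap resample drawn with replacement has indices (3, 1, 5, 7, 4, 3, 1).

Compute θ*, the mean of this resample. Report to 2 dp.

θ* = 8.89

Resample values: 8.69, 8.78, 6.46, 10.37, 10.45, 8.69, 8.78.
Mean = (8.69 + 8.78 + 6.46 + 10.37 + 10.45 + 8.69 + 8.78) / 7 = 62.220 / 7 = 8.89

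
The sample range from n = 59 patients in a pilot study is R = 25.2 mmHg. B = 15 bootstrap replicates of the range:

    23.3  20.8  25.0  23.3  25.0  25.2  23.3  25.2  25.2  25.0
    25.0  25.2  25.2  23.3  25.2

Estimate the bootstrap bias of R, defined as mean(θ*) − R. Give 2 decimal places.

mean(θ*) = (23.3 + 20.8 + 25.0 + 23.3 + 25.0 + 25.2 + 23.3 + 25.2 + 25.2 + 25.0 + 25.0 + 25.2 + 25.2 + 23.3 + 25.2) / 15 = 24.347
bias = 24.347 − 25.2

bias = −0.85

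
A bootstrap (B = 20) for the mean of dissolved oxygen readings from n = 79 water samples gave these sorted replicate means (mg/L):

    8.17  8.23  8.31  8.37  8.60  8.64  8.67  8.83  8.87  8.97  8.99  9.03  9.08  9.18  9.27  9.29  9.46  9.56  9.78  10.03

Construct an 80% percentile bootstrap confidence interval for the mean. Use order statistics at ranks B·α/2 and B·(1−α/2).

α = 0.20; lower rank = 20 × 0.100 = 2; upper rank = 20 × 0.900 = 18.
The 2nd smallest replicate is 8.23; the 18th is 9.56.

(8.23, 9.56)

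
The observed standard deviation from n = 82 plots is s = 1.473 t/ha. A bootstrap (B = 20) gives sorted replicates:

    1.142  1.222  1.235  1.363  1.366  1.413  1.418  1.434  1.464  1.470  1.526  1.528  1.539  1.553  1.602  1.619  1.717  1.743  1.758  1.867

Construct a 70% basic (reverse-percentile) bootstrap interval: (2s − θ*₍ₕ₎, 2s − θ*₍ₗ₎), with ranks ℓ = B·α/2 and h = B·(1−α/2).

Percentile endpoints at ranks 3 and 17: θ*₍3₎ = 1.235, θ*₍17₎ = 1.717.
Basic interval reflects these around s:
  lower = 2 × 1.473 − 1.717 = 1.229
  upper = 2 × 1.473 − 1.235 = 1.711

(1.229, 1.711)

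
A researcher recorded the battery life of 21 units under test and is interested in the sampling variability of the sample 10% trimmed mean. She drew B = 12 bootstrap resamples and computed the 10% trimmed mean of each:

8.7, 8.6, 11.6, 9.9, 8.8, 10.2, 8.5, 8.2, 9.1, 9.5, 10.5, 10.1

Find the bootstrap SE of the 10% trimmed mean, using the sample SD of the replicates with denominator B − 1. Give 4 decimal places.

SE* = 1.0092

Bootstrap SE is the standard deviation of the 12 replicate 10% trimmed means.
Mean of replicates: (8.7 + 8.6 + 11.6 + 9.9 + 8.8 + 10.2 + 8.5 + 8.2 + 9.1 + 9.5 + 10.5 + 10.1) / 12 = 113.70000 / 12 = 9.47500
Sum of squared deviations: (−0.77500)² + (−0.87500)² + (+2.12500)² + (+0.42500)² + (−0.67500)² + (+0.72500)² + (−0.97500)² + (−1.27500)² + (−0.37500)² + (+0.02500)² + (+1.02500)² + (+0.62500)² = 11.20250
Variance = 11.20250 / 11 = 1.01841
SE* = √1.01841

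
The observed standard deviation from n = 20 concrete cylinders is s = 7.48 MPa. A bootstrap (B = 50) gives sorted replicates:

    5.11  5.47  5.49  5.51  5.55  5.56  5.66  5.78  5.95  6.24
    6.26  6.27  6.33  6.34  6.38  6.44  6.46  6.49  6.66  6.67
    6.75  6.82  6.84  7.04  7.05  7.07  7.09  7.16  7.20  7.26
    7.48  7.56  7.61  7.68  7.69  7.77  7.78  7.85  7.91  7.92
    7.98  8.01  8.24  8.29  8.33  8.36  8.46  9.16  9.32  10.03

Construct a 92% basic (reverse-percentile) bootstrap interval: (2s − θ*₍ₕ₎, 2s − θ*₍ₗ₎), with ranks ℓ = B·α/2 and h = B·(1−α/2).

(5.80, 9.49)

Percentile endpoints at ranks 2 and 48: θ*₍2₎ = 5.47, θ*₍48₎ = 9.16.
Basic interval reflects these around s:
  lower = 2 × 7.48 − 9.16 = 5.80
  upper = 2 × 7.48 − 5.47 = 9.49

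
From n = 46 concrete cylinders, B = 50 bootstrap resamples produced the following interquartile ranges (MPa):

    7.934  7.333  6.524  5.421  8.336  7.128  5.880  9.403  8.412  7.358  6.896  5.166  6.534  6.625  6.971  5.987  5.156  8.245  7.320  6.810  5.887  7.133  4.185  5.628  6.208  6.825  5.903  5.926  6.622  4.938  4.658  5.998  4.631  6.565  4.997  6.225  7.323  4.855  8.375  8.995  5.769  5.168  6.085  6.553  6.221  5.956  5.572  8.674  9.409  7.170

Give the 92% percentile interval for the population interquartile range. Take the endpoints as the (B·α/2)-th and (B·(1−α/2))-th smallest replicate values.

(4.631, 8.995)

Sorted replicates: 4.185, 4.631, 4.658, 4.855, 4.938, 4.997, 5.156, 5.166, 5.168, 5.421, 5.572, 5.628, 5.769, 5.880, 5.887, 5.903, 5.926, 5.956, 5.987, 5.998, 6.085, 6.208, 6.221, 6.225, 6.524, 6.534, 6.553, 6.565, 6.622, 6.625, 6.810, 6.825, 6.896, 6.971, 7.128, 7.133, 7.170, 7.320, 7.323, 7.333, 7.358, 7.934, 8.245, 8.336, 8.375, 8.412, 8.674, 8.995, 9.403, 9.409
α = 0.08; lower rank = 50 × 0.040 = 2; upper rank = 50 × 0.960 = 48.
The 2nd smallest replicate is 4.631; the 48th is 8.995.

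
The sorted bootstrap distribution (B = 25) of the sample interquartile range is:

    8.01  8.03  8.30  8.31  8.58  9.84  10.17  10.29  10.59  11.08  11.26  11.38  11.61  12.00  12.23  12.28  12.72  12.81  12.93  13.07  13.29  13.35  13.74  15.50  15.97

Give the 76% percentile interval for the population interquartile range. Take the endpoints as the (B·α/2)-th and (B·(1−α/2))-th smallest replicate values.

(8.30, 13.35)

α = 0.24; lower rank = 25 × 0.120 = 3; upper rank = 25 × 0.880 = 22.
The 3rd smallest replicate is 8.30; the 22nd is 13.35.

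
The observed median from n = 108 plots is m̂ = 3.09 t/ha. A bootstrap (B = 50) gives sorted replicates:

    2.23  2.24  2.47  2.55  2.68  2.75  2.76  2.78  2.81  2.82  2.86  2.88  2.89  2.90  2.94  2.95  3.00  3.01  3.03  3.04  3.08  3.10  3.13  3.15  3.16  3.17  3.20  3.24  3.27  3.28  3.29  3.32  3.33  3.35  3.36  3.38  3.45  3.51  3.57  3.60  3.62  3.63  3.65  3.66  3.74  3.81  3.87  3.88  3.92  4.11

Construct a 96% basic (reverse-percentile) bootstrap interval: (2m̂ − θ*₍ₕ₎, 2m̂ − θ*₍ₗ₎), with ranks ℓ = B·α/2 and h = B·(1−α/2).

Percentile endpoints at ranks 1 and 49: θ*₍1₎ = 2.23, θ*₍49₎ = 3.92.
Basic interval reflects these around m̂:
  lower = 2 × 3.09 − 3.92 = 2.26
  upper = 2 × 3.09 − 2.23 = 3.95

(2.26, 3.95)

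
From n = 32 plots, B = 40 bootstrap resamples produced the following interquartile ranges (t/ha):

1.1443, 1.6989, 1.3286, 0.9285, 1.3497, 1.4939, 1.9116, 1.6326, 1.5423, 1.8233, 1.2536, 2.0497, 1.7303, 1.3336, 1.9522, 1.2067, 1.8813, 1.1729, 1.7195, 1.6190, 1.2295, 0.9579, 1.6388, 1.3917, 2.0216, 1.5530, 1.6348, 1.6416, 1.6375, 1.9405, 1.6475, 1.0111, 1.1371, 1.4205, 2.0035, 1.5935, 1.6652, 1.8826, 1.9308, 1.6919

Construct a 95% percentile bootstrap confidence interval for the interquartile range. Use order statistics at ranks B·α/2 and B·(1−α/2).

(0.9285, 2.0216)

Sorted replicates: 0.9285, 0.9579, 1.0111, 1.1371, 1.1443, 1.1729, 1.2067, 1.2295, 1.2536, 1.3286, 1.3336, 1.3497, 1.3917, 1.4205, 1.4939, 1.5423, 1.5530, 1.5935, 1.6190, 1.6326, 1.6348, 1.6375, 1.6388, 1.6416, 1.6475, 1.6652, 1.6919, 1.6989, 1.7195, 1.7303, 1.8233, 1.8813, 1.8826, 1.9116, 1.9308, 1.9405, 1.9522, 2.0035, 2.0216, 2.0497
α = 0.05; lower rank = 40 × 0.025 = 1; upper rank = 40 × 0.975 = 39.
The 1st smallest replicate is 0.9285; the 39th is 2.0216.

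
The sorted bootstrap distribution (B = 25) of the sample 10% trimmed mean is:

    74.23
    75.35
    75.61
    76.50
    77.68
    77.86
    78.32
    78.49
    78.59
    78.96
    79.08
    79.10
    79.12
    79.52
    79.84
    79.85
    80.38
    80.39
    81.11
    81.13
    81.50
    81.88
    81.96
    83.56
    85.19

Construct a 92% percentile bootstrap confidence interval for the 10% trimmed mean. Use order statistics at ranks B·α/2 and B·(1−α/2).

(74.23, 83.56)

α = 0.08; lower rank = 25 × 0.040 = 1; upper rank = 25 × 0.960 = 24.
The 1st smallest replicate is 74.23; the 24th is 83.56.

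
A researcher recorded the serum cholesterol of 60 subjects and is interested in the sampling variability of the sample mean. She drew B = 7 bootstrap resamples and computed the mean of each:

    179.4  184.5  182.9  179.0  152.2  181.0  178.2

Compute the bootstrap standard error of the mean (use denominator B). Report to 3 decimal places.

SE* = 10.232

Bootstrap SE is the standard deviation of the 7 replicate means.
Mean of replicates: (179.4 + 184.5 + 182.9 + 179.0 + 152.2 + 181.0 + 178.2) / 7 = 1237.2000 / 7 = 176.7429
Sum of squared deviations: (+2.6571)² + (+7.7571)² + (+6.1571)² + (+2.2571)² + (−24.5429)² + (+4.2571)² + (+1.4571)² = 732.8371
Variance = 732.8371 / 7 = 104.6910
SE* = √104.6910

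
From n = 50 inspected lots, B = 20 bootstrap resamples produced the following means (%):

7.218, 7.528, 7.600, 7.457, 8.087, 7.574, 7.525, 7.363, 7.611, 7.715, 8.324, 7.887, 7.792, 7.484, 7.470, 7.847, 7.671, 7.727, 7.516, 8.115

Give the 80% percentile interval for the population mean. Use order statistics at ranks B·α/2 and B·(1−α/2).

Sorted replicates: 7.218, 7.363, 7.457, 7.470, 7.484, 7.516, 7.525, 7.528, 7.574, 7.600, 7.611, 7.671, 7.715, 7.727, 7.792, 7.847, 7.887, 8.087, 8.115, 8.324
α = 0.20; lower rank = 20 × 0.100 = 2; upper rank = 20 × 0.900 = 18.
The 2nd smallest replicate is 7.363; the 18th is 8.087.

(7.363, 8.087)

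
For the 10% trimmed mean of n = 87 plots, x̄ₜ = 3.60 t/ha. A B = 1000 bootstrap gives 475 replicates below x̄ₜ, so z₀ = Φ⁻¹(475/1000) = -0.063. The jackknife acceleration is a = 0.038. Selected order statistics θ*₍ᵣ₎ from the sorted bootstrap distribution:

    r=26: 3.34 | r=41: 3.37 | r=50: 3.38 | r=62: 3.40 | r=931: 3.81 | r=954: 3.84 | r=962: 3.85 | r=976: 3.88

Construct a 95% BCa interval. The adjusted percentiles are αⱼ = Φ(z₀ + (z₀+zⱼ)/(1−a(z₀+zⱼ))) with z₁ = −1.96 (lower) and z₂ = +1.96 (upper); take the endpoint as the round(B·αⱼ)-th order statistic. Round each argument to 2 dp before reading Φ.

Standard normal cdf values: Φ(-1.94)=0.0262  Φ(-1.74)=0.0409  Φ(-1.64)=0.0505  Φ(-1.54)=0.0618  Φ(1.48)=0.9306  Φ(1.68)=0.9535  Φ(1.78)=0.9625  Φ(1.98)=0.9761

Lower: z₀ + z₁ = -0.063 + (-1.960) = -2.023; 1 − a(z₀+z₁) = 1 − (0.038)(-2.023) = 1.0769; argument = -0.063 + (-2.023)/1.0769 = -1.9416 → -1.94.
α₁ = Φ(-1.94) = 0.0262; rank = round(1000 × 0.0262) = 26; θ*₍26₎ = 3.34.
Upper: z₀ + z₂ = 1.897; 1 − a(z₀+z₂) = 0.9279; argument = 1.9814 → 1.98; α₂ = 0.9761; rank = 976; θ*₍976₎ = 3.88.

(3.34, 3.88)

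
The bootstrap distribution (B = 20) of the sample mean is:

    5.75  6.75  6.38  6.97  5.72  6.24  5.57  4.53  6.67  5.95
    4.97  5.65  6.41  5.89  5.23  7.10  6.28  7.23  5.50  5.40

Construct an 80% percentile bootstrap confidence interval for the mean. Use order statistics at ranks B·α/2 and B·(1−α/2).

(4.97, 6.97)

Sorted replicates: 4.53, 4.97, 5.23, 5.40, 5.50, 5.57, 5.65, 5.72, 5.75, 5.89, 5.95, 6.24, 6.28, 6.38, 6.41, 6.67, 6.75, 6.97, 7.10, 7.23
α = 0.20; lower rank = 20 × 0.100 = 2; upper rank = 20 × 0.900 = 18.
The 2nd smallest replicate is 4.97; the 18th is 6.97.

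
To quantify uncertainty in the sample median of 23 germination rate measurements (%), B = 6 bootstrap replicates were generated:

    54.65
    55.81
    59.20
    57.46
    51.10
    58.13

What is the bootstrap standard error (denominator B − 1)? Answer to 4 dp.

SE* = 2.9243

Bootstrap SE is the standard deviation of the 6 replicate medians.
Mean of replicates: (54.65 + 55.81 + 59.20 + 57.46 + 51.10 + 58.13) / 6 = 336.35000 / 6 = 56.05833
Sum of squared deviations: (−1.40833)² + (−0.24833)² + (+3.14167)² + (+1.40167)² + (−4.95833)² + (+2.07167)² = 42.75668
Variance = 42.75668 / 5 = 8.55134
SE* = √8.55134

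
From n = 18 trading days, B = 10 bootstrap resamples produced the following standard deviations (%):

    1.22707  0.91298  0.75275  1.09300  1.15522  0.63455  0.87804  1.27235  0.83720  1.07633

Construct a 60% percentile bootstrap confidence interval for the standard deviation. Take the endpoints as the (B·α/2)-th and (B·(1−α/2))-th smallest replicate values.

Sorted replicates: 0.63455, 0.75275, 0.83720, 0.87804, 0.91298, 1.07633, 1.09300, 1.15522, 1.22707, 1.27235
α = 0.40; lower rank = 10 × 0.200 = 2; upper rank = 10 × 0.800 = 8.
The 2nd smallest replicate is 0.75275; the 8th is 1.15522.

(0.75275, 1.15522)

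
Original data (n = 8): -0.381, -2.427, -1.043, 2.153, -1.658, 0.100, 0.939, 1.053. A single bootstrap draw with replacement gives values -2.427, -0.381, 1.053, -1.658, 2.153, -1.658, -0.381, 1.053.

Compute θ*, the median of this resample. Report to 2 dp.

Sorted: -2.427, -1.658, -1.658, -0.381, -0.381, 1.053, 1.053, 2.153
Median = average of the two middle values = -0.38

θ* = -0.38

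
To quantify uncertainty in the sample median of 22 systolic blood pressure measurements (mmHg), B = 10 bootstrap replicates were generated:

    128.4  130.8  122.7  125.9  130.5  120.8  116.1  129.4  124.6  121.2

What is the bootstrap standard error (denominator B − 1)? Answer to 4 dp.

SE* = 4.8573

Bootstrap SE is the standard deviation of the 10 replicate medians.
Mean of replicates: (128.4 + 130.8 + 122.7 + 125.9 + 130.5 + 120.8 + 116.1 + 129.4 + 124.6 + 121.2) / 10 = 1250.40000 / 10 = 125.04000
Sum of squared deviations: (+3.36000)² + (+5.76000)² + (−2.34000)² + (+0.86000)² + (+5.46000)² + (−4.24000)² + (−8.94000)² + (+4.36000)² + (−0.44000)² + (−3.84000)² = 212.34400
Variance = 212.34400 / 9 = 23.59378
SE* = √23.59378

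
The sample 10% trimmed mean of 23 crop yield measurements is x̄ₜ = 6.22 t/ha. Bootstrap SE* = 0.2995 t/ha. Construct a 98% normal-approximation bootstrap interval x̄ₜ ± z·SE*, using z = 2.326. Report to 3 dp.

Margin = 2.326 × 0.2995 = 0.6966
Interval: 6.22 ± 0.6966

(5.523, 6.917)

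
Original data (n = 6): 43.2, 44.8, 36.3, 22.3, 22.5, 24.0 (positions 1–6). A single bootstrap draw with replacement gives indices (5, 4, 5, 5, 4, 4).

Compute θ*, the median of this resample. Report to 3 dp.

Resample values: 22.5, 22.3, 22.5, 22.5, 22.3, 22.3.
Sorted: 22.3, 22.3, 22.3, 22.5, 22.5, 22.5
Median = average of the two middle values = 22.400

θ* = 22.400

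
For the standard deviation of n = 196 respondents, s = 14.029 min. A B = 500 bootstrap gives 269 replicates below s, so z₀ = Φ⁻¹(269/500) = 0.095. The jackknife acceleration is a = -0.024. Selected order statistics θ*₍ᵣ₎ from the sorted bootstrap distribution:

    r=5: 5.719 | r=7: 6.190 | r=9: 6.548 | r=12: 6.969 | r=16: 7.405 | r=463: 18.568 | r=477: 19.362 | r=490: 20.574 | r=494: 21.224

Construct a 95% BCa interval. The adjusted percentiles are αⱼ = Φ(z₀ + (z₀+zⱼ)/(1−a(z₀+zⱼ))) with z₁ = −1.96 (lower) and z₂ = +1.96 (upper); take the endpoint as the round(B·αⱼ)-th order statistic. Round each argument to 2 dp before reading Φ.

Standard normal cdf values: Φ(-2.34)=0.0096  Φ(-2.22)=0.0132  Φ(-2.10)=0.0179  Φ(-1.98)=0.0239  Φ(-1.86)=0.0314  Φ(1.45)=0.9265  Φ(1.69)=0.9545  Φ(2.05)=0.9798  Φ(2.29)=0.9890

(7.405, 20.574)

Lower: z₀ + z₁ = 0.095 + (-1.960) = -1.865; 1 − a(z₀+z₁) = 1 − (-0.024)(-1.865) = 0.9552; argument = 0.095 + (-1.865)/0.9552 = -1.8574 → -1.86.
α₁ = Φ(-1.86) = 0.0314; rank = round(500 × 0.0314) = 16; θ*₍16₎ = 7.405.
Upper: z₀ + z₂ = 2.055; 1 − a(z₀+z₂) = 1.0493; argument = 2.0534 → 2.05; α₂ = 0.9798; rank = 490; θ*₍490₎ = 20.574.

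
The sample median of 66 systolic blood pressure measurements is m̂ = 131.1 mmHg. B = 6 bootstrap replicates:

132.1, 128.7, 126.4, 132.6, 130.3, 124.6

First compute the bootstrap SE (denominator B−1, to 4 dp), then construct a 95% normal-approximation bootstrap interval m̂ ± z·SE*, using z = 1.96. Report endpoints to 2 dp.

(124.88, 137.32)

Mean of replicates = 129.1167; sum of squared deviations = 50.3883; SE* = √(50.3883/5) = 3.1745
Margin = 1.96 × 3.1745 = 6.222
Interval: 131.1 ± 6.222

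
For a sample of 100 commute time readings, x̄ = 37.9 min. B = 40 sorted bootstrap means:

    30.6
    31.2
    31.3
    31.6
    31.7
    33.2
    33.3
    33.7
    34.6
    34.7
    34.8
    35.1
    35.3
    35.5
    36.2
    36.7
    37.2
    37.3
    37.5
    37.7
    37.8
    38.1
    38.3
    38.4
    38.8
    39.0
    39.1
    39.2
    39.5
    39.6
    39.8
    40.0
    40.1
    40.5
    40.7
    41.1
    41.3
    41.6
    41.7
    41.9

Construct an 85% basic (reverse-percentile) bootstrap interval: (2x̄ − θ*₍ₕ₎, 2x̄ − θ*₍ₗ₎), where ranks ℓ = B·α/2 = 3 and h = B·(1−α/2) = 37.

(34.5, 44.5)

Percentile endpoints at ranks 3 and 37: θ*₍3₎ = 31.3, θ*₍37₎ = 41.3.
Basic interval reflects these around x̄:
  lower = 2 × 37.9 − 41.3 = 34.5
  upper = 2 × 37.9 − 31.3 = 44.5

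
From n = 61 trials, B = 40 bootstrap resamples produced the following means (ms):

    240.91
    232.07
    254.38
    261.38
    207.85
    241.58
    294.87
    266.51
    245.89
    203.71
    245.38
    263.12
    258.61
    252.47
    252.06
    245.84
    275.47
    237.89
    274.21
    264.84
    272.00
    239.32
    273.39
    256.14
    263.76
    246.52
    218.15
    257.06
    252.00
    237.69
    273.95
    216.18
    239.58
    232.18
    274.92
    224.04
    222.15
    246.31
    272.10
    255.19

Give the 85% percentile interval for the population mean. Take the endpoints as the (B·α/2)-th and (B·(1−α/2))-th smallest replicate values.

(216.18, 274.21)

Sorted replicates: 203.71, 207.85, 216.18, 218.15, 222.15, 224.04, 232.07, 232.18, 237.69, 237.89, 239.32, 239.58, 240.91, 241.58, 245.38, 245.84, 245.89, 246.31, 246.52, 252.00, 252.06, 252.47, 254.38, 255.19, 256.14, 257.06, 258.61, 261.38, 263.12, 263.76, 264.84, 266.51, 272.00, 272.10, 273.39, 273.95, 274.21, 274.92, 275.47, 294.87
α = 0.15; lower rank = 40 × 0.075 = 3; upper rank = 40 × 0.925 = 37.
The 3rd smallest replicate is 216.18; the 37th is 274.21.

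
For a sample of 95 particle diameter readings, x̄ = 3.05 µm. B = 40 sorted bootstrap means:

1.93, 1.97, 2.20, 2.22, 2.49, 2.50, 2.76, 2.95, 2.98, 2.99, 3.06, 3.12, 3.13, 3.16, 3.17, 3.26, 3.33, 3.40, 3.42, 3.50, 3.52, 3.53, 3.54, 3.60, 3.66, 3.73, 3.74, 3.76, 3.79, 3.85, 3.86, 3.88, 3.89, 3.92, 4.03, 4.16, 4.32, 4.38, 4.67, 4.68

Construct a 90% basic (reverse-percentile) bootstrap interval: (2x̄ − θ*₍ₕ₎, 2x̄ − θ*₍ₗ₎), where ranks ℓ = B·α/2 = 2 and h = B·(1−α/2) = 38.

Percentile endpoints at ranks 2 and 38: θ*₍2₎ = 1.97, θ*₍38₎ = 4.38.
Basic interval reflects these around x̄:
  lower = 2 × 3.05 − 4.38 = 1.72
  upper = 2 × 3.05 − 1.97 = 4.13

(1.72, 4.13)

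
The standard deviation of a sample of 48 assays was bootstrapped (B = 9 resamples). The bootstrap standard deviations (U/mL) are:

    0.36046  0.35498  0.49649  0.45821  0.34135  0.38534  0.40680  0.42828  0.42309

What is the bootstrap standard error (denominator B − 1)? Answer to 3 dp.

Bootstrap SE is the standard deviation of the 9 replicate standard deviations.
Mean of replicates: (0.36046 + 0.35498 + 0.49649 + 0.45821 + 0.34135 + 0.38534 + 0.40680 + 0.42828 + 0.42309) / 9 = 3.655000 / 9 = 0.406111
Sum of squared deviations: (−0.045651)² + (−0.051131)² + (+0.090379)² + (+0.052099)² + (−0.064761)² + (−0.020771)² + (+0.000689)² + (+0.022169)² + (+0.016979)² = 0.020987
Variance = 0.020987 / 8 = 0.002623
SE* = √0.002623

SE* = 0.051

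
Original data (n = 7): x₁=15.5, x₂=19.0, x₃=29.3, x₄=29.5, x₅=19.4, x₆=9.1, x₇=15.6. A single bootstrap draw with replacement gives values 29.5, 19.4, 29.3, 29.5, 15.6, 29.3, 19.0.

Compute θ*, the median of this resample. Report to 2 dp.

Sorted: 15.6, 19.0, 19.4, 29.3, 29.3, 29.5, 29.5
Median = middle value = 29.30

θ* = 29.30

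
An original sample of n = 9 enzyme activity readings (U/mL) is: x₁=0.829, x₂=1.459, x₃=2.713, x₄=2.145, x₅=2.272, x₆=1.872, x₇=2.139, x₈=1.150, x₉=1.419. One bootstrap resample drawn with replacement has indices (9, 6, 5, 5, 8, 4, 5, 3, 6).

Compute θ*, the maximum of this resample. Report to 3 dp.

θ* = 2.713

Resample values: 1.419, 1.872, 2.272, 2.272, 1.150, 2.145, 2.272, 2.713, 1.872.
Maximum = 2.713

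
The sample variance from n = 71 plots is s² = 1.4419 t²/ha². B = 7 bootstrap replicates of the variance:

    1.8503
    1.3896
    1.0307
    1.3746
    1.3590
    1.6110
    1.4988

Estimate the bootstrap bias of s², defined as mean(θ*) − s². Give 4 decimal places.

bias = +0.0030

mean(θ*) = (1.8503 + 1.3896 + 1.0307 + 1.3746 + 1.3590 + 1.6110 + 1.4988) / 7 = 1.44486
bias = 1.44486 − 1.4419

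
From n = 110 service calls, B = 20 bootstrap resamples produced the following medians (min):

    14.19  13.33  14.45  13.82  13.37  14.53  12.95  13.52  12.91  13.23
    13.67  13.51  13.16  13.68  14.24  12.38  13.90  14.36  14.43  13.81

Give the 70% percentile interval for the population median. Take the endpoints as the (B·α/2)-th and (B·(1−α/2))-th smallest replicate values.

(12.95, 14.36)

Sorted replicates: 12.38, 12.91, 12.95, 13.16, 13.23, 13.33, 13.37, 13.51, 13.52, 13.67, 13.68, 13.81, 13.82, 13.90, 14.19, 14.24, 14.36, 14.43, 14.45, 14.53
α = 0.30; lower rank = 20 × 0.150 = 3; upper rank = 20 × 0.850 = 17.
The 3rd smallest replicate is 12.95; the 17th is 14.36.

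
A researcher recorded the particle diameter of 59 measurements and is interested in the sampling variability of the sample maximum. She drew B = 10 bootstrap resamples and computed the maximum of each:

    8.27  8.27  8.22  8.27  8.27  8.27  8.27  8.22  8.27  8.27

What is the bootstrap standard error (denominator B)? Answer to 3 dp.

SE* = 0.020

Bootstrap SE is the standard deviation of the 10 replicate maximums.
Mean of replicates: (8.27 + 8.27 + 8.22 + 8.27 + 8.27 + 8.27 + 8.27 + 8.22 + 8.27 + 8.27) / 10 = 82.6000 / 10 = 8.2600
Sum of squared deviations: (+0.0100)² + (+0.0100)² + (−0.0400)² + (+0.0100)² + (+0.0100)² + (+0.0100)² + (+0.0100)² + (−0.0400)² + (+0.0100)² + (+0.0100)² = 0.0040
Variance = 0.0040 / 10 = 0.0004
SE* = √0.0004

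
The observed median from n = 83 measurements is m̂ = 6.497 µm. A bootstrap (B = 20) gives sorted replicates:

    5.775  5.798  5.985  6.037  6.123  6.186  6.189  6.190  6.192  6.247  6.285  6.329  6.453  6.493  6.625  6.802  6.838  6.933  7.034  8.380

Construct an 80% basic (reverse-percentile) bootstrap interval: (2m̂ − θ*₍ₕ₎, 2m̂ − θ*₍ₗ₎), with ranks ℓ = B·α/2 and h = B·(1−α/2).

Percentile endpoints at ranks 2 and 18: θ*₍2₎ = 5.798, θ*₍18₎ = 6.933.
Basic interval reflects these around m̂:
  lower = 2 × 6.497 − 6.933 = 6.061
  upper = 2 × 6.497 − 5.798 = 7.196

(6.061, 7.196)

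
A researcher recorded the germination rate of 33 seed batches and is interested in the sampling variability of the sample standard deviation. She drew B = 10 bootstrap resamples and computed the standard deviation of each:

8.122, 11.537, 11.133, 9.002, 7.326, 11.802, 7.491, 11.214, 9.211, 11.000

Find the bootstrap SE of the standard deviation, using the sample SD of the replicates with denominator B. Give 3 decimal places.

Bootstrap SE is the standard deviation of the 10 replicate standard deviations.
Mean of replicates: (8.122 + 11.537 + 11.133 + 9.002 + 7.326 + 11.802 + 7.491 + 11.214 + 9.211 + 11.000) / 10 = 97.8380 / 10 = 9.7838
Sum of squared deviations: (−1.6618)² + (+1.7532)² + (+1.3492)² + (−0.7818)² + (−2.4578)² + (+2.0182)² + (−2.2928)² + (+1.4302)² + (−0.5728)² + (+1.2162)² = 27.4904
Variance = 27.4904 / 10 = 2.7490
SE* = √2.7490

SE* = 1.658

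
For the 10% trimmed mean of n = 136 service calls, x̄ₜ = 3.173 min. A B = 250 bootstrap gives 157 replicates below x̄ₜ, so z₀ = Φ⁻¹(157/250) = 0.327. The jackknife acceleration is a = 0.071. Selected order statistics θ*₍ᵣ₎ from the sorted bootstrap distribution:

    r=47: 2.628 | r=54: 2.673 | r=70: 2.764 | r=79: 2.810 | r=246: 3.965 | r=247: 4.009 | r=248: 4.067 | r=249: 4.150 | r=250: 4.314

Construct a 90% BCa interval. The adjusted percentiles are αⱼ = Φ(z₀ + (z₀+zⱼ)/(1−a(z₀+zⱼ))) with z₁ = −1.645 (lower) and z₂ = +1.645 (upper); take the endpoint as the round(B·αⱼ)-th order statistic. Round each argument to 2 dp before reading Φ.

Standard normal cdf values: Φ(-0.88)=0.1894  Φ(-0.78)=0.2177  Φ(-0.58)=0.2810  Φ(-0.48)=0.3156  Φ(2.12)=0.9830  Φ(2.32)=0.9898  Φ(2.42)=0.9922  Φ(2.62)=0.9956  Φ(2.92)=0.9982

(2.628, 4.150)

Lower: z₀ + z₁ = 0.327 + (-1.645) = -1.318; 1 − a(z₀+z₁) = 1 − (0.071)(-1.318) = 1.0936; argument = 0.327 + (-1.318)/1.0936 = -0.8782 → -0.88.
α₁ = Φ(-0.88) = 0.1894; rank = round(250 × 0.1894) = 47; θ*₍47₎ = 2.628.
Upper: z₀ + z₂ = 1.972; 1 − a(z₀+z₂) = 0.8600; argument = 2.6201 → 2.62; α₂ = 0.9956; rank = 249; θ*₍249₎ = 4.150.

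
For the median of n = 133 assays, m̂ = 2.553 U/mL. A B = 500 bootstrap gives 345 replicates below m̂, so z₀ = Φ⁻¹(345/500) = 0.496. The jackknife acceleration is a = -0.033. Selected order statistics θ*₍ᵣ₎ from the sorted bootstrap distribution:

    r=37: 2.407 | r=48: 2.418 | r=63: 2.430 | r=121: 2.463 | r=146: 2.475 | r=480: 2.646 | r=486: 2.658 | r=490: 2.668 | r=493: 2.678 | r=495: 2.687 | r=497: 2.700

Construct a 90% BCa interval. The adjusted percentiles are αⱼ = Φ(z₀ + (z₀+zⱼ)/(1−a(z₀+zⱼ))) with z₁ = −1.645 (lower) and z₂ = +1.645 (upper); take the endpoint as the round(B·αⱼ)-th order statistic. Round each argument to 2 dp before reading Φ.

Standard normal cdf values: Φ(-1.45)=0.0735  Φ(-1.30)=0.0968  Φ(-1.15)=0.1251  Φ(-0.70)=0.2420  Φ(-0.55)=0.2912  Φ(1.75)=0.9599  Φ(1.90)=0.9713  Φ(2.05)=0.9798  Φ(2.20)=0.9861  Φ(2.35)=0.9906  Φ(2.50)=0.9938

(2.463, 2.700)

Lower: z₀ + z₁ = 0.496 + (-1.645) = -1.149; 1 − a(z₀+z₁) = 1 − (-0.033)(-1.149) = 0.9621; argument = 0.496 + (-1.149)/0.9621 = -0.6983 → -0.70.
α₁ = Φ(-0.70) = 0.2420; rank = round(500 × 0.2420) = 121; θ*₍121₎ = 2.463.
Upper: z₀ + z₂ = 2.141; 1 − a(z₀+z₂) = 1.0707; argument = 2.4957 → 2.50; α₂ = 0.9938; rank = 497; θ*₍497₎ = 2.700.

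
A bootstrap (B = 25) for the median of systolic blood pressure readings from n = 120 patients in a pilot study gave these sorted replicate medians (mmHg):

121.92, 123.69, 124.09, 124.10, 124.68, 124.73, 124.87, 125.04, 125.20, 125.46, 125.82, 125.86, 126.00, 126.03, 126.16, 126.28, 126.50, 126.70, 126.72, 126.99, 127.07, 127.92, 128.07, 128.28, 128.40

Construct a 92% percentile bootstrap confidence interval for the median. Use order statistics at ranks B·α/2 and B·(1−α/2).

(121.92, 128.28)

α = 0.08; lower rank = 25 × 0.040 = 1; upper rank = 25 × 0.960 = 24.
The 1st smallest replicate is 121.92; the 24th is 128.28.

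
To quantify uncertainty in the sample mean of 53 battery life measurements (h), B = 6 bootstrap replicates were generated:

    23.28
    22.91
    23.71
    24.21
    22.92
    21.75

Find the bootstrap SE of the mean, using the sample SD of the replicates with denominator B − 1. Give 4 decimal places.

Bootstrap SE is the standard deviation of the 6 replicate means.
Mean of replicates: (23.28 + 22.91 + 23.71 + 24.21 + 22.92 + 21.75) / 6 = 138.78000 / 6 = 23.13000
Sum of squared deviations: (+0.15000)² + (−0.22000)² + (+0.58000)² + (+1.08000)² + (−0.21000)² + (−1.38000)² = 3.52220
Variance = 3.52220 / 5 = 0.70444
SE* = √0.70444

SE* = 0.8393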